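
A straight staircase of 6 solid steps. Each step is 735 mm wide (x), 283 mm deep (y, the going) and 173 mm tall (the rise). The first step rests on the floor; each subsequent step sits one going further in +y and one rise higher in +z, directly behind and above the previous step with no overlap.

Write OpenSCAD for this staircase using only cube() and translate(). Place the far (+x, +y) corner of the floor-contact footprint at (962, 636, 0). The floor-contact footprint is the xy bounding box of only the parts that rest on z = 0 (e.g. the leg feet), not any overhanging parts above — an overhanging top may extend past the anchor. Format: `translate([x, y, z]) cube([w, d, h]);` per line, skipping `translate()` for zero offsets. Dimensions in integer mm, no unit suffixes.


translate([227, 353, 0]) cube([735, 283, 173]);
translate([227, 636, 173]) cube([735, 283, 173]);
translate([227, 919, 346]) cube([735, 283, 173]);
translate([227, 1202, 519]) cube([735, 283, 173]);
translate([227, 1485, 692]) cube([735, 283, 173]);
translate([227, 1768, 865]) cube([735, 283, 173]);


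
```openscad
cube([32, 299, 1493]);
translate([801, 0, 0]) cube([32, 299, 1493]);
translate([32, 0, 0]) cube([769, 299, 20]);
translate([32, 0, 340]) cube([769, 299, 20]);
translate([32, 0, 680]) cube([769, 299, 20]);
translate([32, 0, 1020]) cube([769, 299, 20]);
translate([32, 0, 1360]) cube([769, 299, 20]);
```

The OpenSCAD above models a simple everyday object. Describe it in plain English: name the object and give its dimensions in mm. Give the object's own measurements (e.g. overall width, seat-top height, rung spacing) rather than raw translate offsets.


An open bookshelf. Two side panels, each 32 mm thick, 299 mm deep and 1493 mm tall, stand 833 mm apart (outside-to-outside). Between them sit 5 shelves, each 20 mm thick and 299 mm deep, spanning the full gap between the sides. The bottom shelf rests on the floor (its underside at z = 0) and the clear gap between one shelf's top and the next shelf's underside is 320 mm.


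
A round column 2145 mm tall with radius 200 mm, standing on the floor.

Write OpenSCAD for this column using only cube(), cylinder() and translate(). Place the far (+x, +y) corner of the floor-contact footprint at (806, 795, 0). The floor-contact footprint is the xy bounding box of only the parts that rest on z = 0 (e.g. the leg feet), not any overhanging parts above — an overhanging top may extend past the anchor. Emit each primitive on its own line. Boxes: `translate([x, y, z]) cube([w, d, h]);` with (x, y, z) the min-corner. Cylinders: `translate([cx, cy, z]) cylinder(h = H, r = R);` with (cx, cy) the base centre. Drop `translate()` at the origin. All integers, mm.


translate([606, 595, 0]) cylinder(h = 2145, r = 200);


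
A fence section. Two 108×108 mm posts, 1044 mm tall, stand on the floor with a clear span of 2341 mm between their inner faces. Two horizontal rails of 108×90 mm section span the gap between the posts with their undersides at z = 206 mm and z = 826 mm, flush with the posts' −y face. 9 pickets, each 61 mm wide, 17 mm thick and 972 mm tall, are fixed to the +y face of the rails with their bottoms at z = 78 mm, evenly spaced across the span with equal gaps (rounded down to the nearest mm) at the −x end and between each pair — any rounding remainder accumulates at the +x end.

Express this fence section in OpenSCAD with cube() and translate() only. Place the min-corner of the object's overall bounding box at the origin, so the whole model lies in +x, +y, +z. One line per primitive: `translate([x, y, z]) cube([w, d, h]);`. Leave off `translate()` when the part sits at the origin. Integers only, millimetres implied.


cube([108, 108, 1044]);
translate([2449, 0, 0]) cube([108, 108, 1044]);
translate([108, 0, 206]) cube([2341, 108, 90]);
translate([108, 0, 826]) cube([2341, 108, 90]);
translate([287, 108, 78]) cube([61, 17, 972]);
translate([527, 108, 78]) cube([61, 17, 972]);
translate([767, 108, 78]) cube([61, 17, 972]);
translate([1007, 108, 78]) cube([61, 17, 972]);
translate([1247, 108, 78]) cube([61, 17, 972]);
translate([1487, 108, 78]) cube([61, 17, 972]);
translate([1727, 108, 78]) cube([61, 17, 972]);
translate([1967, 108, 78]) cube([61, 17, 972]);
translate([2207, 108, 78]) cube([61, 17, 972]);


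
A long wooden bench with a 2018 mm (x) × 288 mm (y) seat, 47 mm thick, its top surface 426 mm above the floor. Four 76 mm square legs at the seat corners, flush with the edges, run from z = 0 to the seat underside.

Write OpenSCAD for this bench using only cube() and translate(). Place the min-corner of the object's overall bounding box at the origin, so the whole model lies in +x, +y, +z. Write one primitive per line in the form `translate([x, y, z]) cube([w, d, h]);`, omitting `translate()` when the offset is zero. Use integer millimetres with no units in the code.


translate([0, 0, 379]) cube([2018, 288, 47]);
cube([76, 76, 379]);
translate([0, 212, 0]) cube([76, 76, 379]);
translate([1942, 0, 0]) cube([76, 76, 379]);
translate([1942, 212, 0]) cube([76, 76, 379]);


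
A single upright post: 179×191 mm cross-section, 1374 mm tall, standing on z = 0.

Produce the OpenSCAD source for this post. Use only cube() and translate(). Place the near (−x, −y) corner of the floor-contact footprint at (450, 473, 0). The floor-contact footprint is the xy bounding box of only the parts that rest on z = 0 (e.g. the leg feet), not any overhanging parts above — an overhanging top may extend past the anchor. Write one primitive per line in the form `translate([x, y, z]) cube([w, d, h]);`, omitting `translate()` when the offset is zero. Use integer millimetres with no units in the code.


translate([450, 473, 0]) cube([179, 191, 1374]);


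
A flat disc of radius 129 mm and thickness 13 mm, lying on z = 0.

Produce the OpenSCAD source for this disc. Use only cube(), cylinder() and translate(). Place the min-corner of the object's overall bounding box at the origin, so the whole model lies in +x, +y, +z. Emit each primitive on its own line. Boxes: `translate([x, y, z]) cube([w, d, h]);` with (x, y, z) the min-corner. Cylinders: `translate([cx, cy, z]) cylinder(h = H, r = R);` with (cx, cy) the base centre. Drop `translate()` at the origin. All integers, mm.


translate([129, 129, 0]) cylinder(h = 13, r = 129);


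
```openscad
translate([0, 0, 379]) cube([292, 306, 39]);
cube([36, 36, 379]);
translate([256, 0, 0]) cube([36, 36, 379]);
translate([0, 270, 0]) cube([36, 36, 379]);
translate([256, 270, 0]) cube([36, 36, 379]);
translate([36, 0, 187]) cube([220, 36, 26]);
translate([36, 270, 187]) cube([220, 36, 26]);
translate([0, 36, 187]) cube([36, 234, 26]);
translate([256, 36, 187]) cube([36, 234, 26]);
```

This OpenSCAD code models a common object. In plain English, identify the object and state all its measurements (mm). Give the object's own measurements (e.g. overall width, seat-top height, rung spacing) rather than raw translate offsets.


A simple wooden stool: a rectangular seat 292 mm (x) by 306 mm (y), 39 mm thick, top face at z = 418 mm, on four square legs, each 36×36 mm in cross-section. The legs rest on z = 0, each flush with a corner of the seat. Four stretchers, 36 mm wide and 26 mm tall, connect adjacent legs with their undersides at z = 187 mm, each running between the inner faces of the legs it joins and aligned with the legs' outer faces on the other axis.


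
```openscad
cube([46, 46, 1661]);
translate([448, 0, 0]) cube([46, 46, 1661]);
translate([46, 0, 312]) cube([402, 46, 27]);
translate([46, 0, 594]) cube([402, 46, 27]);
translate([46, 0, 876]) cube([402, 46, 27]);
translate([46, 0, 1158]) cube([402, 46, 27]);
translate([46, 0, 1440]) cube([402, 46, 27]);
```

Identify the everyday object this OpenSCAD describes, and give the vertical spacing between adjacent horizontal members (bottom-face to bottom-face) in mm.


A ladder. The rung spacing is 282 mm.

Two tall 46×46 posts with 5 short bars between them — a ladder. Adjacent rungs sit at z = 312 and z = 594, so the spacing is 594 − 312 = 282 mm.


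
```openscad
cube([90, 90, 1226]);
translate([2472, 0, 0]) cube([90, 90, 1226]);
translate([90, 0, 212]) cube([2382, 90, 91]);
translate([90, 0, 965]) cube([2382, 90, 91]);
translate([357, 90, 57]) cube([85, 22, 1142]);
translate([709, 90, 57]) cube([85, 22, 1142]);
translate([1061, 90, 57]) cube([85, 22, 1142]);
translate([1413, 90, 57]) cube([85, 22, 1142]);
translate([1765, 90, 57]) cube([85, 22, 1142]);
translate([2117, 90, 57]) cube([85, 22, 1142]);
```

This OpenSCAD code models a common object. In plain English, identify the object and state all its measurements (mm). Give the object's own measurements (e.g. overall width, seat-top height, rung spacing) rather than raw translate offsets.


A fence section. Two 90×90 mm posts, 1226 mm tall, stand on the floor with a clear span of 2382 mm between their inner faces. Two horizontal rails of 90×91 mm section span the gap between the posts with their undersides at z = 212 mm and z = 965 mm, flush with the posts' −y face. 6 pickets, each 85 mm wide, 22 mm thick and 1142 mm tall, are fixed to the +y face of the rails with their bottoms at z = 57 mm, spaced across the span with a 267 mm gap after the −x post and between neighbouring pickets, with 270 mm left before the +x post.


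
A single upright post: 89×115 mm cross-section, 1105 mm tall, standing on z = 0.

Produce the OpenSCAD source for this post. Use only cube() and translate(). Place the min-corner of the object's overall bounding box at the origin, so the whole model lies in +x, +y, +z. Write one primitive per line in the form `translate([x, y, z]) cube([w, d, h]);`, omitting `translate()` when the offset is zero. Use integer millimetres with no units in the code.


cube([89, 115, 1105]);


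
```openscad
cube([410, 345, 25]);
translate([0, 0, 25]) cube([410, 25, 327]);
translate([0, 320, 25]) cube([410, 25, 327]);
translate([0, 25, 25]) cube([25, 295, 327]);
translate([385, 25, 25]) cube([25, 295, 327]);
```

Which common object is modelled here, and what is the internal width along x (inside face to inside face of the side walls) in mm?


An open box. The internal width is 360 mm.

A 410×345 base slab with four walls standing on it — an open box. The base is 410 mm wide and the walls are 25 mm thick, so the internal width is 410 − 2 × 25 = 360 mm.


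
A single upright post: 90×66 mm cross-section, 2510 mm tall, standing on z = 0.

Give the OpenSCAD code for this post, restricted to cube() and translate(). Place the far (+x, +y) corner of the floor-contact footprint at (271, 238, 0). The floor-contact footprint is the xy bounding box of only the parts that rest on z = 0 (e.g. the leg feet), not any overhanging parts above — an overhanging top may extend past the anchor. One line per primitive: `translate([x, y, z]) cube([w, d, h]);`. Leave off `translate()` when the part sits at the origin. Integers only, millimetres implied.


translate([181, 172, 0]) cube([90, 66, 2510]);


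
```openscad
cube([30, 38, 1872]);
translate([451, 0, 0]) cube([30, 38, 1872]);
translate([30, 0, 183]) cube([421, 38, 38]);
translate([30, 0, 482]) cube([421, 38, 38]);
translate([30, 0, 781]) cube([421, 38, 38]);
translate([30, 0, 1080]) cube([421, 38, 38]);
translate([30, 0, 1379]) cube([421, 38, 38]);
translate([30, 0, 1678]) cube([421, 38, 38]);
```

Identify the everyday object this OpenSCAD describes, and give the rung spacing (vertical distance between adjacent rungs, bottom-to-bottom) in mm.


A ladder. The rung spacing is 299 mm.

Two tall 30×38 posts with 6 short bars between them — a ladder. Adjacent rungs sit at z = 183 and z = 482, so the spacing is 482 − 183 = 299 mm.


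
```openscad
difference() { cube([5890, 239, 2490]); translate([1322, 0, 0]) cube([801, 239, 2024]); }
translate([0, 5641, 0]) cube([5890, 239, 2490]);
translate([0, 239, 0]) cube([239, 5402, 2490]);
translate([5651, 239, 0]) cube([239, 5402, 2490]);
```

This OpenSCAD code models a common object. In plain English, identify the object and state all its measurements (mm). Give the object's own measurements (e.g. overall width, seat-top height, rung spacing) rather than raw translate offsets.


A single room: four walls, each 2490 mm tall and 239 mm thick, enclosing an outside footprint 5890×5880 mm (x × y), no floor or roof. The front and back walls (−y and +y sides) run the full x-width; the side walls fit between their inner faces. A door opening 801 mm wide and 2024 mm tall is cut through the front wall from the floor up, its −x edge 1322 mm from the wall's −x end.


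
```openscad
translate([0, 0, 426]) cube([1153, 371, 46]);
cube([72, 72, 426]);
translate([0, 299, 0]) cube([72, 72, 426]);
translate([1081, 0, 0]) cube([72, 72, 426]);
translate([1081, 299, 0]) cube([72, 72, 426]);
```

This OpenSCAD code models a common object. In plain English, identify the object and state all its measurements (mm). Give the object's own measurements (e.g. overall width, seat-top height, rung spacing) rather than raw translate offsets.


A bench: a 1153×371 mm seat slab, 46 mm thick, top at z = 472 mm, on four 72×72 mm square legs flush with the seat corners and standing on z = 0.


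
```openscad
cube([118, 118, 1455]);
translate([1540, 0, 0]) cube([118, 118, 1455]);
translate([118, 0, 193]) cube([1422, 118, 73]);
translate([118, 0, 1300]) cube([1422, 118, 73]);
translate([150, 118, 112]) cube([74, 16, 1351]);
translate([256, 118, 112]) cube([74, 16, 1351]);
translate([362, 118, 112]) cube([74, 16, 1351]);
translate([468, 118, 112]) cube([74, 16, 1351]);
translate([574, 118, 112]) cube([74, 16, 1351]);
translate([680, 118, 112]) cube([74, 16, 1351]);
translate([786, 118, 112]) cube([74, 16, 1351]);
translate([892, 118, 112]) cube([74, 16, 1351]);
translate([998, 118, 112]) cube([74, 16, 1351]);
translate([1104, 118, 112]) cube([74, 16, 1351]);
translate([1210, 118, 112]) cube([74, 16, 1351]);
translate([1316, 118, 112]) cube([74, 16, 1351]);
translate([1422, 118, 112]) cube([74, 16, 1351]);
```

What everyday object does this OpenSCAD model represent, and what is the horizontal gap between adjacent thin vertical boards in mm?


A fence section. The picket gap is 32 mm.

Two posts, two rails, 13 pickets — a fence section. Span 1422 mm holds 13 pickets of 74 mm with 14 equal gaps: ⌊(1422 − 13·74) / 14⌋ = 32 mm.


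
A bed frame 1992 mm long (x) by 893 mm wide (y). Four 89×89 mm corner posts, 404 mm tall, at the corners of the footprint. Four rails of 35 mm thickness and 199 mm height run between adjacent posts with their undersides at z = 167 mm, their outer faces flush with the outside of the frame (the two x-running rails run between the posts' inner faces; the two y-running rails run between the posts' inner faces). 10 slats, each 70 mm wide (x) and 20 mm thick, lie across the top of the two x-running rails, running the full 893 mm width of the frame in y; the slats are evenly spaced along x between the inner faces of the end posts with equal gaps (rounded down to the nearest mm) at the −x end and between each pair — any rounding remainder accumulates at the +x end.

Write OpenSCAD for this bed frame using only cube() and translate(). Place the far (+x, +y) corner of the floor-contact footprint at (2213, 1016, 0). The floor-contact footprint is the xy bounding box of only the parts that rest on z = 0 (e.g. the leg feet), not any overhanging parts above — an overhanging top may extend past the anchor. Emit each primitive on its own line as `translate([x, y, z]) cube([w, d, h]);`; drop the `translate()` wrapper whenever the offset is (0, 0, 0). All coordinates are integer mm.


translate([221, 123, 0]) cube([89, 89, 404]);
translate([221, 927, 0]) cube([89, 89, 404]);
translate([2124, 123, 0]) cube([89, 89, 404]);
translate([2124, 927, 0]) cube([89, 89, 404]);
translate([310, 123, 167]) cube([1814, 35, 199]);
translate([310, 981, 167]) cube([1814, 35, 199]);
translate([221, 212, 167]) cube([35, 715, 199]);
translate([2178, 212, 167]) cube([35, 715, 199]);
translate([411, 123, 366]) cube([70, 893, 20]);
translate([582, 123, 366]) cube([70, 893, 20]);
translate([753, 123, 366]) cube([70, 893, 20]);
translate([924, 123, 366]) cube([70, 893, 20]);
translate([1095, 123, 366]) cube([70, 893, 20]);
translate([1266, 123, 366]) cube([70, 893, 20]);
translate([1437, 123, 366]) cube([70, 893, 20]);
translate([1608, 123, 366]) cube([70, 893, 20]);
translate([1779, 123, 366]) cube([70, 893, 20]);
translate([1950, 123, 366]) cube([70, 893, 20]);


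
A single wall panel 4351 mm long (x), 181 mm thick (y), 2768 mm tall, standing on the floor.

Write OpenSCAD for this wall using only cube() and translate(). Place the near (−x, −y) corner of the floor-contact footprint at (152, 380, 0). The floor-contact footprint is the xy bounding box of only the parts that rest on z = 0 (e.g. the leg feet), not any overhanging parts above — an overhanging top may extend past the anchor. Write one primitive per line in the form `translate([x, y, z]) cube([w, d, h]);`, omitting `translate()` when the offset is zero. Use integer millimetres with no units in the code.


translate([152, 380, 0]) cube([4351, 181, 2768]);


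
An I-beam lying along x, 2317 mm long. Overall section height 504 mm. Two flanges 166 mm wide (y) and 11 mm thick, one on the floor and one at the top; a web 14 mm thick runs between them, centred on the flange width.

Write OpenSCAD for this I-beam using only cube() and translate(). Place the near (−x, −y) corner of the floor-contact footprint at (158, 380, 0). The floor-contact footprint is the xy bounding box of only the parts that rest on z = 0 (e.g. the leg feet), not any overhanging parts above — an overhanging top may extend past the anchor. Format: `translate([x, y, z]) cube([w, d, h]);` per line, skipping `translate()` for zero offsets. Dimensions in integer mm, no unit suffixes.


translate([158, 380, 0]) cube([2317, 166, 11]);
translate([158, 456, 11]) cube([2317, 14, 482]);
translate([158, 380, 493]) cube([2317, 166, 11]);


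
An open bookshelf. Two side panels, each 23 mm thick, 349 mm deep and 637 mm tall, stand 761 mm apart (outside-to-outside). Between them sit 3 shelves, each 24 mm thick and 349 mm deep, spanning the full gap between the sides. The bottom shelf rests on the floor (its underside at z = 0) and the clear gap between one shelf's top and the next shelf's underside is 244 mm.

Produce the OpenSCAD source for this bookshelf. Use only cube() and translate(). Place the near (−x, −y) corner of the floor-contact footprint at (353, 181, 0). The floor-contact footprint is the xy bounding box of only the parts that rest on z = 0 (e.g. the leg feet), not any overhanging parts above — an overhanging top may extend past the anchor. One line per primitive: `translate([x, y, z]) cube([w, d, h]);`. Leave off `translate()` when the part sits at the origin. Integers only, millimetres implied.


translate([353, 181, 0]) cube([23, 349, 637]);
translate([1091, 181, 0]) cube([23, 349, 637]);
translate([376, 181, 0]) cube([715, 349, 24]);
translate([376, 181, 268]) cube([715, 349, 24]);
translate([376, 181, 536]) cube([715, 349, 24]);


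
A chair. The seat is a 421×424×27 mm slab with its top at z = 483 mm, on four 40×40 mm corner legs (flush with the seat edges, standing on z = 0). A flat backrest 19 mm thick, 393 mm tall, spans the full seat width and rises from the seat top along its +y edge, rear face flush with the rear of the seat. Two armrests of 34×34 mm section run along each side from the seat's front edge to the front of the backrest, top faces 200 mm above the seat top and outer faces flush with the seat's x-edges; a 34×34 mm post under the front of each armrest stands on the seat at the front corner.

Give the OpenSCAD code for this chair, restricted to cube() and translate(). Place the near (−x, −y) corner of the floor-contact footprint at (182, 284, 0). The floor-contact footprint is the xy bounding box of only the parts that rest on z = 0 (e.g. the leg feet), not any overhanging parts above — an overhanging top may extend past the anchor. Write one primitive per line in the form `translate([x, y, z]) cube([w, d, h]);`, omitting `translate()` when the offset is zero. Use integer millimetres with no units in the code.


// leg_h = 483 - 27 = 456
// arm post h = 200 - 34 = 166
translate([182, 284, 456]) cube([421, 424, 27]);
translate([182, 284, 0]) cube([40, 40, 456]);
translate([563, 284, 0]) cube([40, 40, 456]);
translate([182, 668, 0]) cube([40, 40, 456]);
translate([563, 668, 0]) cube([40, 40, 456]);
translate([182, 689, 483]) cube([421, 19, 393]);
translate([182, 284, 649]) cube([34, 405, 34]);
translate([569, 284, 649]) cube([34, 405, 34]);
translate([182, 284, 483]) cube([34, 34, 166]);
translate([569, 284, 483]) cube([34, 34, 166]);


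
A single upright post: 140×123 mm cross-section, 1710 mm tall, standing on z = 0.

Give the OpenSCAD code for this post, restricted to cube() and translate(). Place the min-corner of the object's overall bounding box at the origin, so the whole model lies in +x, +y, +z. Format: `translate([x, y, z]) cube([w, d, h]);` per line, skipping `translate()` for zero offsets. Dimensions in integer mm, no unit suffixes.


cube([140, 123, 1710]);


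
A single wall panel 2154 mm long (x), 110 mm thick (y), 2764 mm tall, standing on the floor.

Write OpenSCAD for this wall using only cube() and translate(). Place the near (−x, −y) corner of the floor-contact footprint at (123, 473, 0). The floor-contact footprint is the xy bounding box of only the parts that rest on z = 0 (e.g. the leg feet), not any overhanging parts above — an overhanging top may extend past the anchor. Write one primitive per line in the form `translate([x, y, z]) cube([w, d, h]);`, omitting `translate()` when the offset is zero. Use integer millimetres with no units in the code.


translate([123, 473, 0]) cube([2154, 110, 2764]);


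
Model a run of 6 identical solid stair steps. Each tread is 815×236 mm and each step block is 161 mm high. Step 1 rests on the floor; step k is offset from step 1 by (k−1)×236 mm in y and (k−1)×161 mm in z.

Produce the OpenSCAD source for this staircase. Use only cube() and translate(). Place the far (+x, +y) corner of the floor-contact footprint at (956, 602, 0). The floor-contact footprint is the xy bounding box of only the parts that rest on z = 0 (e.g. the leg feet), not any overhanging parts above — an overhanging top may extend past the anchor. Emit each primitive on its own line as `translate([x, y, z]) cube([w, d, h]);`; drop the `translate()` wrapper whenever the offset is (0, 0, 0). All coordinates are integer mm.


translate([141, 366, 0]) cube([815, 236, 161]);
translate([141, 602, 161]) cube([815, 236, 161]);
translate([141, 838, 322]) cube([815, 236, 161]);
translate([141, 1074, 483]) cube([815, 236, 161]);
translate([141, 1310, 644]) cube([815, 236, 161]);
translate([141, 1546, 805]) cube([815, 236, 161]);


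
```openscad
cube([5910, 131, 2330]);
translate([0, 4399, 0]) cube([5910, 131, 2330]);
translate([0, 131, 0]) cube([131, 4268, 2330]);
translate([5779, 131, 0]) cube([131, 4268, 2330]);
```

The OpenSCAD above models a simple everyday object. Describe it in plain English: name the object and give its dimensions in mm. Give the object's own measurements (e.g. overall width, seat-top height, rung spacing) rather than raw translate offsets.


The wall frame of a small rectangular building: four walls, each 2330 mm tall and 131 mm thick, enclosing a footprint 5910 mm (x) by 4530 mm (y) outside-to-outside, with no floor or roof. The front and back walls (the −y and +y sides) span the full width; the two side walls fit between them.


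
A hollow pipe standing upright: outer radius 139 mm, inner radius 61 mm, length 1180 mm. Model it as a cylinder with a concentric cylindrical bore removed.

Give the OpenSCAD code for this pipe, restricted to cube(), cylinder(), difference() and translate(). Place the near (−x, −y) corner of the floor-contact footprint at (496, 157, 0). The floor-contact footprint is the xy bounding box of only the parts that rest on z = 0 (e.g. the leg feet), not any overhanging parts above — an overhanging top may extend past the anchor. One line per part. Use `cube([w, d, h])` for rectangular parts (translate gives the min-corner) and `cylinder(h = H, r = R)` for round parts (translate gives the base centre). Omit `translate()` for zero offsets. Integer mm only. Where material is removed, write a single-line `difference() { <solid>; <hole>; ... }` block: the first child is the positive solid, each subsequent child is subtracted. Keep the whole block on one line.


difference() { translate([635, 296, 0]) cylinder(h = 1180, r = 139); translate([635, 296, 0]) cylinder(h = 1180, r = 61); }


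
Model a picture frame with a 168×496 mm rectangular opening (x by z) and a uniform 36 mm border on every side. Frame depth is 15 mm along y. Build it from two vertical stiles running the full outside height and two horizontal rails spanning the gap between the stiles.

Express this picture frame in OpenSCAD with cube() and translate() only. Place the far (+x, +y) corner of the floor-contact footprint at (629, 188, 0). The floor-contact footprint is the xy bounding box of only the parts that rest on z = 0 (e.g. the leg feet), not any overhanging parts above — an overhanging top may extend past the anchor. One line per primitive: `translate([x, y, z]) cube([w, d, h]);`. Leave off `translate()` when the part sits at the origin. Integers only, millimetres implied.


translate([389, 173, 0]) cube([36, 15, 568]);
translate([593, 173, 0]) cube([36, 15, 568]);
translate([425, 173, 0]) cube([168, 15, 36]);
translate([425, 173, 532]) cube([168, 15, 36]);


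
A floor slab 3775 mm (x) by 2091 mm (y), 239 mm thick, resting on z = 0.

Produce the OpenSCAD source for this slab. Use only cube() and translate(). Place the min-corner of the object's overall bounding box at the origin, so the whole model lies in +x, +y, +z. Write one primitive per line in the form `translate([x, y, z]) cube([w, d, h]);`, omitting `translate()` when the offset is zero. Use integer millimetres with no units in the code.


cube([3775, 2091, 239]);


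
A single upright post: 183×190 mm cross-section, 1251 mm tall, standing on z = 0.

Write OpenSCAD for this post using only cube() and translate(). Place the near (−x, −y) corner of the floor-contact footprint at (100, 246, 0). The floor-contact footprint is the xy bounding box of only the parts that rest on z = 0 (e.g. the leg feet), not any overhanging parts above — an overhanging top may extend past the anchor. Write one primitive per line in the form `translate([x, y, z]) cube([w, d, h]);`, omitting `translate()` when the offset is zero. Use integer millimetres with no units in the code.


translate([100, 246, 0]) cube([183, 190, 1251]);


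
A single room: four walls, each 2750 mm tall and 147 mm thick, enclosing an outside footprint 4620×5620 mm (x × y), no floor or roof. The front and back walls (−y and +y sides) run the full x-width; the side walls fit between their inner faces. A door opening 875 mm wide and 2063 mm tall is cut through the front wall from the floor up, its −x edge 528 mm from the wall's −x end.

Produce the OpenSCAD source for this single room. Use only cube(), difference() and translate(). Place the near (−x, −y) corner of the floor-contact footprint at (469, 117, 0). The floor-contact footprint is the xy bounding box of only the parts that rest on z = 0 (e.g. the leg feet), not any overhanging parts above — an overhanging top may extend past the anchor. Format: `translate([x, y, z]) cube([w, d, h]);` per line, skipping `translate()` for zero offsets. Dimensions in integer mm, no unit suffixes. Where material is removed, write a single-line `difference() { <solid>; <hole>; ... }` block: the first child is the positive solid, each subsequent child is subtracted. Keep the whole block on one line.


difference() { translate([469, 117, 0]) cube([4620, 147, 2750]); translate([997, 117, 0]) cube([875, 147, 2063]); }
translate([469, 5590, 0]) cube([4620, 147, 2750]);
translate([469, 264, 0]) cube([147, 5326, 2750]);
translate([4942, 264, 0]) cube([147, 5326, 2750]);


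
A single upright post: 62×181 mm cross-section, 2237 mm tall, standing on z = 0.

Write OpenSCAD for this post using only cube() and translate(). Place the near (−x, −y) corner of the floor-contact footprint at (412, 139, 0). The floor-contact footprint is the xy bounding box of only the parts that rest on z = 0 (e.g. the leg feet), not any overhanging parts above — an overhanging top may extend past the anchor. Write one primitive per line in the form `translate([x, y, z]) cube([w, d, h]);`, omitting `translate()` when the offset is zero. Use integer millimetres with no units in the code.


translate([412, 139, 0]) cube([62, 181, 2237]);


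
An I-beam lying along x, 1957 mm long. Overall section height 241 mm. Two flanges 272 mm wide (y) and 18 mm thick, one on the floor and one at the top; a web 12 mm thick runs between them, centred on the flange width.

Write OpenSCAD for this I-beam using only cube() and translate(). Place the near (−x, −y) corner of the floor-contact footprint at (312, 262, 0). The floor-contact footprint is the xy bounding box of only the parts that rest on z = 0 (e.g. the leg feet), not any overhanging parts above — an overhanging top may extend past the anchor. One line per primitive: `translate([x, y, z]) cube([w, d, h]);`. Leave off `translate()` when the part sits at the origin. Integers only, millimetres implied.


translate([312, 262, 0]) cube([1957, 272, 18]);
translate([312, 392, 18]) cube([1957, 12, 205]);
translate([312, 262, 223]) cube([1957, 272, 18]);


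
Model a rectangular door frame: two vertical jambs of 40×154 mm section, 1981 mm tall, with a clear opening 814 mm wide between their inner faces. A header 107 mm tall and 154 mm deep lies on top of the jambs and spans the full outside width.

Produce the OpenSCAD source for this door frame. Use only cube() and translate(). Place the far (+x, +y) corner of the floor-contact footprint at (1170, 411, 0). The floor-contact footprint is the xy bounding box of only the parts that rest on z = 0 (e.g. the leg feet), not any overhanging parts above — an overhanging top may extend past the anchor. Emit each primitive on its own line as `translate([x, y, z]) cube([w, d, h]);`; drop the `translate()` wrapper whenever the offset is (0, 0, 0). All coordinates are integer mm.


translate([276, 257, 0]) cube([40, 154, 1981]);
translate([1130, 257, 0]) cube([40, 154, 1981]);
translate([276, 257, 1981]) cube([894, 154, 107]);


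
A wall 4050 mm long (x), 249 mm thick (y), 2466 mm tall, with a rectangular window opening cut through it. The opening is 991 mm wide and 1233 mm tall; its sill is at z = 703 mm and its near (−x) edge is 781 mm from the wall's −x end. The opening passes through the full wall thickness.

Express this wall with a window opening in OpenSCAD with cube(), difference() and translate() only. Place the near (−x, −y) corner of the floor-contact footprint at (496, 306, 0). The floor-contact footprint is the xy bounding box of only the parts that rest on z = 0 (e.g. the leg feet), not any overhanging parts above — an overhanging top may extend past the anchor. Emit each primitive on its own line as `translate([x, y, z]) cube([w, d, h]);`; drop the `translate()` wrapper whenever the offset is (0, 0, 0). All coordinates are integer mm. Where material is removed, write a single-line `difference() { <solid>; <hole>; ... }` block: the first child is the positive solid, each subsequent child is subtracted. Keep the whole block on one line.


difference() { translate([496, 306, 0]) cube([4050, 249, 2466]); translate([1277, 306, 703]) cube([991, 249, 1233]); }


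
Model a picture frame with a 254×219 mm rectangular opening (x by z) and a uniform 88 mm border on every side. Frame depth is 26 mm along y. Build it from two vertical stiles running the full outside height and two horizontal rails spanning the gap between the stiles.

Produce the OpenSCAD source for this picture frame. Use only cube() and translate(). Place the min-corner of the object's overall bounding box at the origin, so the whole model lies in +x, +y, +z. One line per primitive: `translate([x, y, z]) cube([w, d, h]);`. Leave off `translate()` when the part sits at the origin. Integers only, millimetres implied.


cube([88, 26, 395]);
translate([342, 0, 0]) cube([88, 26, 395]);
translate([88, 0, 0]) cube([254, 26, 88]);
translate([88, 0, 307]) cube([254, 26, 88]);


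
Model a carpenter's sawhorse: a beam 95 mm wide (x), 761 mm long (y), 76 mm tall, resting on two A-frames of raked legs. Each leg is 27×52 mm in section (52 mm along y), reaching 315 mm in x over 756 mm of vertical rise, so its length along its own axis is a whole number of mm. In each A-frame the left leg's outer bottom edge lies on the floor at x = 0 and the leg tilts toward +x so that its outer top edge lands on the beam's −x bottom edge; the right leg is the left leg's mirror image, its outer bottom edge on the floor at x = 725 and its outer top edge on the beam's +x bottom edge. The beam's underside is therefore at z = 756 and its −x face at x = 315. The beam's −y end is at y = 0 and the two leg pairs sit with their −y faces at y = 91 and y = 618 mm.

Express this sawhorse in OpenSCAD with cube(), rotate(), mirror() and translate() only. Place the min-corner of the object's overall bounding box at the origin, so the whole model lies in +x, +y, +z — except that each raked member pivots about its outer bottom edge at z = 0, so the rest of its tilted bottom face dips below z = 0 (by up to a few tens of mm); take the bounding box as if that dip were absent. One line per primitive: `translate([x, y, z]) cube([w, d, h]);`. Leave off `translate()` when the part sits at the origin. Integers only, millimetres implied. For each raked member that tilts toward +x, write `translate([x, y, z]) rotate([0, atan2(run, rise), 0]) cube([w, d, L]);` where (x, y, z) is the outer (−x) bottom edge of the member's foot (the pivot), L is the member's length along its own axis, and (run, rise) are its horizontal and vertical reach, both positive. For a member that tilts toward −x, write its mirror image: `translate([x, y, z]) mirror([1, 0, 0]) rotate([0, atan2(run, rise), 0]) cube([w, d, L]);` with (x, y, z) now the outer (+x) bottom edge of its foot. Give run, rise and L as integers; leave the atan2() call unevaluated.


translate([315, 0, 756]) cube([95, 761, 76]);
translate([0, 91, 0]) rotate([0, atan2(315, 756), 0]) cube([27, 52, 819]);
translate([725, 91, 0]) mirror([1, 0, 0]) rotate([0, atan2(315, 756), 0]) cube([27, 52, 819]);
translate([0, 618, 0]) rotate([0, atan2(315, 756), 0]) cube([27, 52, 819]);
translate([725, 618, 0]) mirror([1, 0, 0]) rotate([0, atan2(315, 756), 0]) cube([27, 52, 819]);


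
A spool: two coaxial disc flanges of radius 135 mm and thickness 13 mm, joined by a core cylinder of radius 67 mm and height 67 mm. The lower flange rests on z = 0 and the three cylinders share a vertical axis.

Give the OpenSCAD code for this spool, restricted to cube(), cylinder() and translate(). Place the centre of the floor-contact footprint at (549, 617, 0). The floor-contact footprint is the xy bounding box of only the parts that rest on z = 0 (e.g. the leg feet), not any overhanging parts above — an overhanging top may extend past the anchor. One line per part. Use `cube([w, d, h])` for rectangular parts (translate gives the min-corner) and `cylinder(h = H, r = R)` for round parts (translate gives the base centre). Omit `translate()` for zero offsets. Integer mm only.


translate([549, 617, 0]) cylinder(h = 13, r = 135);
translate([549, 617, 13]) cylinder(h = 67, r = 67);
translate([549, 617, 80]) cylinder(h = 13, r = 135);


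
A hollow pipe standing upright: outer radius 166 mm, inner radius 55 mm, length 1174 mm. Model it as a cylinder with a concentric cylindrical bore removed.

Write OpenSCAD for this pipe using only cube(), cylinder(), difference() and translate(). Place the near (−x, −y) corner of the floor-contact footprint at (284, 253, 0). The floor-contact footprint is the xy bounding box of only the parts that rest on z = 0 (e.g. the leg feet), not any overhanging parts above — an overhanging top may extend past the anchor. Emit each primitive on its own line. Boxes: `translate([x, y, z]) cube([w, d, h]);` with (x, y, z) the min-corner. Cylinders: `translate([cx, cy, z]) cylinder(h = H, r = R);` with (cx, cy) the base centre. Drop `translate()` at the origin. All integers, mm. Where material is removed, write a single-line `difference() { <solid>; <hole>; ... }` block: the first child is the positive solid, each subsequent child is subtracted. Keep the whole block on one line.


difference() { translate([450, 419, 0]) cylinder(h = 1174, r = 166); translate([450, 419, 0]) cylinder(h = 1174, r = 55); }


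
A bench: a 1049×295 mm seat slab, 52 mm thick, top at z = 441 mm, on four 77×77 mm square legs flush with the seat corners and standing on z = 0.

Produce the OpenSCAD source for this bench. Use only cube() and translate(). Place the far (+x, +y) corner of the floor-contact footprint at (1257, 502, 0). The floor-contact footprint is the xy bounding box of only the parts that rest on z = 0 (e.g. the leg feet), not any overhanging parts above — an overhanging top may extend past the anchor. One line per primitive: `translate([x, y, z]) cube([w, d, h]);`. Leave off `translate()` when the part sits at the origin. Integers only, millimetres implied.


translate([208, 207, 389]) cube([1049, 295, 52]);
translate([208, 207, 0]) cube([77, 77, 389]);
translate([208, 425, 0]) cube([77, 77, 389]);
translate([1180, 207, 0]) cube([77, 77, 389]);
translate([1180, 425, 0]) cube([77, 77, 389]);


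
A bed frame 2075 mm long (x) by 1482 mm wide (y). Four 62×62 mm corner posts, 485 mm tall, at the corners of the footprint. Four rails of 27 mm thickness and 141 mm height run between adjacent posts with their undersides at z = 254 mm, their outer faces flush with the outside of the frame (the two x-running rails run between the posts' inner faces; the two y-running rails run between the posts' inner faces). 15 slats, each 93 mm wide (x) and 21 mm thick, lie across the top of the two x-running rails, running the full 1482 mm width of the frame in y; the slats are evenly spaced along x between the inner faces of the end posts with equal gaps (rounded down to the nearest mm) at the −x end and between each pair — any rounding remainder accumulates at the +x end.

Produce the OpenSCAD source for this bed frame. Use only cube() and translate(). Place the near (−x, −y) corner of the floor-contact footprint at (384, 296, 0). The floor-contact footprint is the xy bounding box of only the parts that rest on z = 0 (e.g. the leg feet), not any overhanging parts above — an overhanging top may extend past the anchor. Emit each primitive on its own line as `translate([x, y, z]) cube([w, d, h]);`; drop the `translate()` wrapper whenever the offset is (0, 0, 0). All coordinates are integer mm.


// slat z = rail_z + rail_h = 254 + 141 = 395
// slat gap = ⌊(1951 − 15·93) / 16⌋ = 34
translate([384, 296, 0]) cube([62, 62, 485]);
translate([384, 1716, 0]) cube([62, 62, 485]);
translate([2397, 296, 0]) cube([62, 62, 485]);
translate([2397, 1716, 0]) cube([62, 62, 485]);
translate([446, 296, 254]) cube([1951, 27, 141]);
translate([446, 1751, 254]) cube([1951, 27, 141]);
translate([384, 358, 254]) cube([27, 1358, 141]);
translate([2432, 358, 254]) cube([27, 1358, 141]);
translate([480, 296, 395]) cube([93, 1482, 21]);
translate([607, 296, 395]) cube([93, 1482, 21]);
translate([734, 296, 395]) cube([93, 1482, 21]);
translate([861, 296, 395]) cube([93, 1482, 21]);
translate([988, 296, 395]) cube([93, 1482, 21]);
translate([1115, 296, 395]) cube([93, 1482, 21]);
translate([1242, 296, 395]) cube([93, 1482, 21]);
translate([1369, 296, 395]) cube([93, 1482, 21]);
translate([1496, 296, 395]) cube([93, 1482, 21]);
translate([1623, 296, 395]) cube([93, 1482, 21]);
translate([1750, 296, 395]) cube([93, 1482, 21]);
translate([1877, 296, 395]) cube([93, 1482, 21]);
translate([2004, 296, 395]) cube([93, 1482, 21]);
translate([2131, 296, 395]) cube([93, 1482, 21]);
translate([2258, 296, 395]) cube([93, 1482, 21]);
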